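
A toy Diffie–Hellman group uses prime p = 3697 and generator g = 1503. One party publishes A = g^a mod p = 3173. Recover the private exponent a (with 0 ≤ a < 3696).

453

Baby-step giant-step with m = ceil(sqrt(3696)) = 61.
Baby table (1503^j mod 3697 for j=0..60):
  0:1  1:1503  2:142  3:2697  4:1679  5:2183  6:1810  7:3135
  8:1927  9:1530  10:56  11:2834  12:558  13:3152  14:1599  15:247
  16:1541  17:1801  18:699  19:649  20:3136  21:3430  22:1672  23:2753
  24:816  25:2741  26:1265  27:1037  28:2174  29:3071  30:1857  31:3533
  32:1207  33:2591  34:1332  35:1919  36:597  37:2617  38:3440  39:1914
  40:476  41:1907  42:1046  43:913  44:652  45:251  46:159  47:2369
  48:396  49:3668  50:777  51:3276  52:3121  53:3067  54:3239  55:2965
  56:1510  57:3269  58:3691  59:2073  60:2845
Giant step factor: 1503^(-61) ≡ 1212 (mod 3697).
Scan 3173·1212^i mod 3697 for i = 0, 1, …:
  i=0: 3173   i=1: 796   i=2: 3532   i=3: 3355
  i=4: 3257   i=5: 2785   i=6: 59   i=7: 1265
Match at i=7, j=26: a = 7·61 + 26 = 453.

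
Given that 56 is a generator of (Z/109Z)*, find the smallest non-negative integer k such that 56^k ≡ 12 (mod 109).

10

Successive powers of 56 modulo 109:
  56^0=1  56^1=56  56^2=84  56^3=17  56^4=80  56^5=11
  56^6=71  56^7=52  56^8=78  56^9=8  56^10=12
So 56^10 ≡ 12 (mod 109), giving k = 10.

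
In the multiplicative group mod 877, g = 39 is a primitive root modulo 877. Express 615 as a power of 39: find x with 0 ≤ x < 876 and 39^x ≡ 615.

157

Baby-step giant-step with m = ceil(sqrt(876)) = 30.
Baby table (39^j mod 877 for j=0..29):
  0:1  1:39  2:644  3:560  4:792  5:193  6:511  7:635
  8:209  9:258  10:415  11:399  12:652  13:872  14:682  15:288
  16:708  17:425  18:789  19:76  20:333  21:709  22:464  23:556
  24:636  25:248  26:25  27:98  28:314  29:845
Giant step factor: 39^(-30) ≡ 26 (mod 877).
Scan 615·26^i mod 877 for i = 0, 1, …:
  i=0: 615   i=1: 204   i=2: 42   i=3: 215
  i=4: 328   i=5: 635
Match at i=5, j=7: x = 5·30 + 7 = 157.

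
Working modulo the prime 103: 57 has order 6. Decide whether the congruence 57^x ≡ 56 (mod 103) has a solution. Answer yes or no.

56 ∈ ⟨57⟩ iff 56^6 ≡ 1 (mod 103), since |⟨57⟩| = 6.
56^6 mod 103 = 1.
Since 1 = 1, 56 lies in the subgroup.

yes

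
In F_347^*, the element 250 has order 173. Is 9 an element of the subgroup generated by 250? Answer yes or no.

9 ∈ ⟨250⟩ iff 9^173 ≡ 1 (mod 347), since |⟨250⟩| = 173.
9^173 mod 347 = 1.
Since 1 = 1, 9 lies in the subgroup.

yes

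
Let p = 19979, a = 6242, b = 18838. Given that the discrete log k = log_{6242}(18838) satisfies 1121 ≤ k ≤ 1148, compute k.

1129

Compute 6242^1121 mod 19979 = 16060, then multiply by 6242 repeatedly:
  6242^1121=16060  6242^1122=11877  6242^1123=14144  6242^1124=19626  6242^1125=14243
  6242^1126=18235  6242^1127=2507  6242^1128=5137  6242^1129=18838
Found 18838 at exponent 1129.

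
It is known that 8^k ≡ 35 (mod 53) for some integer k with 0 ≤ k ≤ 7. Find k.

Compute 8^0 mod 53 = 1, then multiply by 8 repeatedly:
  8^0=1  8^1=8  8^2=11  8^3=35
Found 35 at exponent 3.

3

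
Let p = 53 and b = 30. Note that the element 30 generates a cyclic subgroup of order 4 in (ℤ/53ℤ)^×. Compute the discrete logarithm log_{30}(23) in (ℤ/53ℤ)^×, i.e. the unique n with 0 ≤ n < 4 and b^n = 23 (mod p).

Successive powers of 30 modulo 53:
  30^0=1  30^1=30  30^2=52  30^3=23
So 30^3 ≡ 23 (mod 53), giving n = 3.

3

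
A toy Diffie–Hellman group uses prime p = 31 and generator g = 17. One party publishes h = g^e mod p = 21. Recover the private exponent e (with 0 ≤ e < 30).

17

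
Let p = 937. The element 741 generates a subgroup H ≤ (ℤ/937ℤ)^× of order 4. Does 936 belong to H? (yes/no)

⟨741⟩ has order 4; its elements mod 937 are {1, 196, 741, 936}.
936 is in this set.

yes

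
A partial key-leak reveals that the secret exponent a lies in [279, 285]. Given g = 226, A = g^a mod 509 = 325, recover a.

281

Compute 226^279 mod 509 = 346, then multiply by 226 repeatedly:
  226^279=346  226^280=319  226^281=325
Found 325 at exponent 281.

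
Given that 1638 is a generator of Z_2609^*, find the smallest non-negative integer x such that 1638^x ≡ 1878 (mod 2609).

1639

Baby-step giant-step with m = ceil(sqrt(2608)) = 52.
Baby table (1638^j mod 2609 for j=0..51):
  0:1  1:1638  2:992  3:2098  4:471  5:1843  6:221  7:1956
  8:76  9:1865  10:2340  11:299  12:1879  13:1791  14:1142  15:2552
  16:558  17:854  18:428  19:1852  20:1918  21:448  22:695  23:886
  24:664  25:2288  26:1220  27:2475  28:2273  29:131  30:640  31:2111
  32:893  33:1694  34:1405  35:252  36:554  37:2129  38:1678  39:1287
  40:34  41:903  42:2420  43:889  44:360  45:46  46:2296  47:1279
  48:2584  49:794  50:1290  51:2339
Giant step factor: 1638^(-52) ≡ 1399 (mod 2609).
Scan 1878·1399^i mod 2609 for i = 0, 1, …:
  i=0: 1878   i=1: 59   i=2: 1662   i=3: 519
  i=4: 779   i=5: 1868   i=6: 1723   i=7: 2370
  i=8: 2200   i=9: 1789     …   i=30: 2014
  i=31: 2475
Match at i=31, j=27: x = 31·52 + 27 = 1639.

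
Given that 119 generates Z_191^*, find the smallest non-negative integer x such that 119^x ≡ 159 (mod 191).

105

Baby-step giant-step with m = ceil(sqrt(190)) = 14.
Baby table (119^j mod 191 for j=0..13):
  0:1  1:119  2:27  3:157  4:156  5:37  6:10  7:44
  8:79  9:42  10:32  11:179  12:100  13:58
Giant step factor: 119^(-14) ≡ 169 (mod 191).
Scan 159·169^i mod 191 for i = 0, 1, …:
  i=0: 159   i=1: 131   i=2: 174   i=3: 183
  i=4: 176   i=5: 139   i=6: 189   i=7: 44
Match at i=7, j=7: x = 7·14 + 7 = 105.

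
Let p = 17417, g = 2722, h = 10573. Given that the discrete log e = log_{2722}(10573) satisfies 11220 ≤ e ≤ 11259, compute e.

11253

Compute 2722^11220 mod 17417 = 11539, then multiply by 2722 repeatedly:
  2722^11220=11539  2722^11221=6307  2722^11222=11909  2722^11223=3261  2722^11224=11189
  2722^11225=11542  2722^11226=14473  2722^11227=15669  2722^11228=14202  2722^11229=9521
  2722^11230=17083  2722^11231=13953  2722^11232=11006  2722^11233=1092  2722^11234=11534
  2722^11235=10114  2722^11236=11448  2722^11237=2443  2722^11238=13969  2722^11239=2307
  2722^11240=9534  2722^11241=218  2722^11242=1218  2722^11243=6166  2722^11244=11281
  2722^11245=711  2722^11246=2055  2722^11247=2853  2722^11248=15301  2722^11249=5275
  2722^11250=6942  2722^11251=16096  2722^11252=9557  2722^11253=10573
Found 10573 at exponent 11253.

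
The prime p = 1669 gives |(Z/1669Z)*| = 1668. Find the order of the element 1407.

834

The order of 1407 must divide p − 1 = 1668 = 2^2 · 3 · 139.
Divisors: 1, 2, 3, 4, 6, 12, 139, 278, 417, 556, 834, 1668.
Check each in increasing order: 1407^1 ≡ 1407;  1407^2 ≡ 215;  1407^3 ≡ 416;  1407^4 ≡ 1162;  1407^6 ≡ 1149;  1407^12 ≡ 22;  1407^139 ≡ 249;  1407^278 ≡ 248;  1407^417 ≡ 1668;  1407^556 ≡ 1420;  1407^834 ≡ 1.
Smallest exponent giving 1 is 834.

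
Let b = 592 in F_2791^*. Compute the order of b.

The order of 592 must divide p − 1 = 2790 = 2 · 3^2 · 5 · 31.
Divisors: 1, 2, 3, 5, 6, 9, 10, 15, 18, 30, 31, 45, 62, 90, 93, 155, 186, 279, 310, 465, 558, 930, 1395, 2790.
Check each in increasing order: 592^1 ≡ 592;  592^2 ≡ 1589;  592^3 ≡ 121;  592^5 ≡ 2481;  592^6 ≡ 686;  592^9 ≡ 2067;  592^10 ≡ 1206;  592^15 ≡ 134;  592^18 ≡ 2259;  592^30 ≡ 1210;  592^31 ≡ 1824;  592^45 ≡ 262;  592^62 ≡ 104;  592^90 ≡ 1660;  592^93 ≡ 2699;  592^155 ≡ 1596;  592^186 ≡ 91;  592^279 ≡ 1.
Smallest exponent giving 1 is 279.

279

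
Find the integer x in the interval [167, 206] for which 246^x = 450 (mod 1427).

185

Compute 246^167 mod 1427 = 986, then multiply by 246 repeatedly:
  246^167=986  246^168=1393  246^169=198  246^170=190  246^171=1076
  246^172=701  246^173=1206  246^174=1287  246^175=1235  246^176=1286
  246^177=989  246^178=704  246^179=517  246^180=179  246^181=1224
  246^182=7  246^183=295  246^184=1220  246^185=450
Found 450 at exponent 185.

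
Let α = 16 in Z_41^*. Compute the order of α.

The order of 16 must divide p − 1 = 40 = 2^3 · 5.
Divisors: 1, 2, 4, 5, 8, 10, 20, 40.
Check each in increasing order: 16^1 ≡ 16;  16^2 ≡ 10;  16^4 ≡ 18;  16^5 ≡ 1.
Smallest exponent giving 1 is 5.

5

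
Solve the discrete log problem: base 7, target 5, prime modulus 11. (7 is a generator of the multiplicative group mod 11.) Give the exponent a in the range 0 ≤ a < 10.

Successive powers of 7 modulo 11:
  7^0=1  7^1=7  7^2=5
So 7^2 ≡ 5 (mod 11), giving a = 2.

2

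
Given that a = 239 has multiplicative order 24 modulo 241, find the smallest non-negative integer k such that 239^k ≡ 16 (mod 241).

4

Successive powers of 239 modulo 241:
  239^0=1  239^1=239  239^2=4  239^3=233  239^4=16
So 239^4 ≡ 16 (mod 241), giving k = 4.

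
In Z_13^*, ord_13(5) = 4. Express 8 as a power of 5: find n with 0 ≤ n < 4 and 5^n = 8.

3

Successive powers of 5 modulo 13:
  5^0=1  5^1=5  5^2=12  5^3=8
So 5^3 ≡ 8 (mod 13), giving n = 3.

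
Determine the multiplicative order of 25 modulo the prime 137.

68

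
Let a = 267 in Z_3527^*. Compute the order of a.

3526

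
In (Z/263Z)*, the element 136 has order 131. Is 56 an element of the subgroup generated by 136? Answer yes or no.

no

56 ∈ ⟨136⟩ iff 56^131 ≡ 1 (mod 263), since |⟨136⟩| = 131.
56^131 mod 263 = 262.
Since 262 ≠ 1, 56 does not lie in the subgroup.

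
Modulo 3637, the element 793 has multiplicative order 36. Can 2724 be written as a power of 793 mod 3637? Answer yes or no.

yes

2724 ∈ ⟨793⟩ iff 2724^36 ≡ 1 (mod 3637), since |⟨793⟩| = 36.
2724^36 mod 3637 = 1.
Since 1 = 1, 2724 lies in the subgroup.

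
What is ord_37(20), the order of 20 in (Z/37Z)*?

The order of 20 must divide p − 1 = 36 = 2^2 · 3^2.
Divisors: 1, 2, 3, 4, 6, 9, 12, 18, 36.
Check each in increasing order: 20^1 ≡ 20;  20^2 ≡ 30;  20^3 ≡ 8;  20^4 ≡ 12;  20^6 ≡ 27;  20^9 ≡ 31;  20^12 ≡ 26;  20^18 ≡ 36;  20^36 ≡ 1.
Smallest exponent giving 1 is 36.

36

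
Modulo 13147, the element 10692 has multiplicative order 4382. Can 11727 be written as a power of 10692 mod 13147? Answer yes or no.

11727 ∈ ⟨10692⟩ iff 11727^4382 ≡ 1 (mod 13147), since |⟨10692⟩| = 4382.
11727^4382 mod 13147 = 11252.
Since 11252 ≠ 1, 11727 does not lie in the subgroup.

no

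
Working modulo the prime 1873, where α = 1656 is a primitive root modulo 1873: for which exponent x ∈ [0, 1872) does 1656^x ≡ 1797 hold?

540

Baby-step giant-step with m = ceil(sqrt(1872)) = 44.
Baby table (1656^j mod 1873 for j=0..43):
  0:1  1:1656  2:264  3:775  4:395  5:443  6:1265  7:826
  8:566  9:796  10:1457  11:368  12:683  13:1629  14:504  15:1139
  16:73  17:1016  18:542  19:385  20:740  21:498  22:568  23:362
  24:112  25:45  26:1473  27:642  28:1161  29:918  30:1205  31:735
  32:1583  33:1121  34:233  35:10  36:1576  37:767  38:258  39:204
  40:684  41:1412  42:768  43:41
Giant step factor: 1656^(-44) ≡ 1869 (mod 1873).
Scan 1797·1869^i mod 1873 for i = 0, 1, …:
  i=0: 1797   i=1: 304   i=2: 657   i=3: 1118
  i=4: 1147   i=5: 1031   i=6: 1495   i=7: 1512
  i=8: 1444   i=9: 1716   i=10: 628   i=11: 1234
  i=12: 683
Match at i=12, j=12: x = 12·44 + 12 = 540.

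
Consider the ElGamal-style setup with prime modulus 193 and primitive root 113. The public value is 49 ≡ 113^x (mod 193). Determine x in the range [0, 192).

Baby-step giant-step with m = ceil(sqrt(192)) = 14.
Baby table (113^j mod 193 for j=0..13):
  0:1  1:113  2:31  3:29  4:189  5:127  6:69  7:77
  8:16  9:71  10:110  11:78  12:129  13:102
Giant step factor: 113^(-14) ≡ 25 (mod 193).
Scan 49·25^i mod 193 for i = 0, 1, …:
  i=0: 49   i=1: 67   i=2: 131   i=3: 187
  i=4: 43   i=5: 110
Match at i=5, j=10: x = 5·14 + 10 = 80.

80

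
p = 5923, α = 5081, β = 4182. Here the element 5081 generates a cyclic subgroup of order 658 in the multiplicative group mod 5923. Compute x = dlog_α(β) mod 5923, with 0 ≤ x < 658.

212

Baby-step giant-step with m = ceil(sqrt(658)) = 26.
Baby table (5081^j mod 5923 for j=0..25):
  0:1  1:5081  2:4127  3:1867  4:3504  5:5209  6:2965  7:2976
  8:5560  9:3573  10:418  11:3424  12:1493  13:4493  14:1691  15:3621
  16:1463  17:138  18:2264  19:918  20:2957  21:3789  22:2159  23:483
  24:2001  25:3213
Giant step factor: 5081^(-26) ≡ 376 (mod 5923).
Scan 4182·376^i mod 5923 for i = 0, 1, …:
  i=0: 4182   i=1: 2837   i=2: 572   i=3: 1844
  i=4: 353   i=5: 2422   i=6: 4453   i=7: 4042
  i=8: 3504
Match at i=8, j=4: x = 8·26 + 4 = 212.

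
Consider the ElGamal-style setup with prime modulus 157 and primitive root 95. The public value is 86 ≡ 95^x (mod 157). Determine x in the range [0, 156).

22

Baby-step giant-step with m = ceil(sqrt(156)) = 13.
Baby table (95^j mod 157 for j=0..12):
  0:1  1:95  2:76  3:155  4:124  5:5  6:4  7:66
  8:147  9:149  10:25  11:20  12:16
Giant step factor: 95^(-13) ≡ 135 (mod 157).
Scan 86·135^i mod 157 for i = 0, 1, …:
  i=0: 86   i=1: 149
Match at i=1, j=9: x = 1·13 + 9 = 22.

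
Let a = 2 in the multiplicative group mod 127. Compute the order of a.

The order of 2 must divide p − 1 = 126 = 2 · 3^2 · 7.
Divisors: 1, 2, 3, 6, 7, 9, 14, 18, 21, 42, 63, 126.
Check each in increasing order: 2^1 ≡ 2;  2^2 ≡ 4;  2^3 ≡ 8;  2^6 ≡ 64;  2^7 ≡ 1.
Smallest exponent giving 1 is 7.

7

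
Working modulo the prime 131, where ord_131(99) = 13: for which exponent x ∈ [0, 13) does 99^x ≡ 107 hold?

Successive powers of 99 modulo 131:
  99^0=1  99^1=99  99^2=107
So 99^2 ≡ 107 (mod 131), giving x = 2.

2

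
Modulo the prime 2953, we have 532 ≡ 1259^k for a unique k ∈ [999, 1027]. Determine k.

Compute 1259^999 mod 2953 = 844, then multiply by 1259 repeatedly:
  1259^999=844  1259^1000=2469  1259^1001=1915  1259^1002=1337  1259^1003=73
  1259^1004=364  1259^1005=561  1259^1006=532
Found 532 at exponent 1006.

1006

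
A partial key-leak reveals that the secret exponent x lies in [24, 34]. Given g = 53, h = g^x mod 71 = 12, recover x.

Compute 53^24 mod 71 = 50, then multiply by 53 repeatedly:
  53^24=50  53^25=23  53^26=12
Found 12 at exponent 26.

26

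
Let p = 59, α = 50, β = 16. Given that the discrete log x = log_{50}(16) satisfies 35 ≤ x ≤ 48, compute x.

36

Compute 50^35 mod 59 = 31, then multiply by 50 repeatedly:
  50^35=31  50^36=16
Found 16 at exponent 36.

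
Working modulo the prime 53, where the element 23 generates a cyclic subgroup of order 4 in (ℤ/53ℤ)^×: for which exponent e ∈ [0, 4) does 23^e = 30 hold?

Successive powers of 23 modulo 53:
  23^0=1  23^1=23  23^2=52  23^3=30
So 23^3 ≡ 30 (mod 53), giving e = 3.

3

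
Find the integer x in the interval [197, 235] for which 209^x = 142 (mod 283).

225

Compute 209^197 mod 283 = 153, then multiply by 209 repeatedly:
  209^197=153  209^198=281  209^199=148  209^200=85  209^201=219
  209^202=208  209^203=173  209^204=216  209^205=147  209^206=159
  209^207=120  209^208=176  209^209=277  209^210=161  209^211=255
  209^212=91  209^213=58  209^214=236  209^215=82  209^216=158
  209^217=194  209^218=77  209^219=245  209^220=265  209^221=200
  209^222=199  209^223=273  209^224=174  209^225=142
Found 142 at exponent 225.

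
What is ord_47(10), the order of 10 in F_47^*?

46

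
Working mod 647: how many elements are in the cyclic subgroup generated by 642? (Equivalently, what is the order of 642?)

The order of 642 must divide p − 1 = 646 = 2 · 17 · 19.
Divisors: 1, 2, 17, 19, 34, 38, 323, 646.
Check each in increasing order: 642^1 ≡ 642;  642^2 ≡ 25;  642^17 ≡ 437;  642^19 ≡ 573;  642^34 ≡ 104;  642^38 ≡ 300;  642^323 ≡ 1.
Smallest exponent giving 1 is 323.

323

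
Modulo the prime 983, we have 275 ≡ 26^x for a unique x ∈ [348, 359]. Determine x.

351

Compute 26^348 mod 983 = 6, then multiply by 26 repeatedly:
  26^348=6  26^349=156  26^350=124  26^351=275
Found 275 at exponent 351.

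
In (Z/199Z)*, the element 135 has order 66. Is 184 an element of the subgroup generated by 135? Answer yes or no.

no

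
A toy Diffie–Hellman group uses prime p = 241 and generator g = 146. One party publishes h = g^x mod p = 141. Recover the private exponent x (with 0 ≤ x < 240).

152

Baby-step giant-step with m = ceil(sqrt(240)) = 16.
Baby table (146^j mod 241 for j=0..15):
  0:1  1:146  2:108  3:103  4:96  5:38  6:5  7:7
  8:58  9:33  10:239  11:190  12:25  13:35  14:49  15:165
Giant step factor: 146^(-16) ≡ 24 (mod 241).
Scan 141·24^i mod 241 for i = 0, 1, …:
  i=0: 141   i=1: 10   i=2: 240   i=3: 217
  i=4: 147   i=5: 154   i=6: 81   i=7: 16
  i=8: 143   i=9: 58
Match at i=9, j=8: x = 9·16 + 8 = 152.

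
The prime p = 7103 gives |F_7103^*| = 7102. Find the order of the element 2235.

The order of 2235 must divide p − 1 = 7102 = 2 · 53 · 67.
Divisors: 1, 2, 53, 67, 106, 134, 3551, 7102.
Check each in increasing order: 2235^1 ≡ 2235;  2235^2 ≡ 1816;  2235^53 ≡ 990;  2235^67 ≡ 1703;  2235^106 ≡ 6989;  2235^134 ≡ 2185;  2235^3551 ≡ 7102;  2235^7102 ≡ 1.
Smallest exponent giving 1 is 7102.

7102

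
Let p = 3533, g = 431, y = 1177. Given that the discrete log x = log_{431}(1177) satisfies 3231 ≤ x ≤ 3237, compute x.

3234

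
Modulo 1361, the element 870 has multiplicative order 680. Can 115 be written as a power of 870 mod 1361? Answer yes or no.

yes

115 ∈ ⟨870⟩ iff 115^680 ≡ 1 (mod 1361), since |⟨870⟩| = 680.
115^680 mod 1361 = 1.
Since 1 = 1, 115 lies in the subgroup.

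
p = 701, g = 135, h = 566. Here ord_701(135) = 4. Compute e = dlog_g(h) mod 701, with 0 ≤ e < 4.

Successive powers of 135 modulo 701:
  135^0=1  135^1=135  135^2=700  135^3=566
So 135^3 ≡ 566 (mod 701), giving e = 3.

3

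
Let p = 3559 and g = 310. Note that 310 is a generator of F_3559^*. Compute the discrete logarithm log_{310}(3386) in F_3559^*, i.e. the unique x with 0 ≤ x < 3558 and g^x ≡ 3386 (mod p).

Baby-step giant-step with m = ceil(sqrt(3558)) = 60.
Baby table (310^j mod 3559 for j=0..59):
  0:1  1:310  2:7  3:2170  4:49  5:954  6:343  7:3119
  8:2401  9:479  10:2571  11:3353  12:202  13:2117  14:1414  15:583
  16:2780  17:522  18:1665  19:95  20:978  21:665  22:3287  23:1096
  24:1655  25:554  26:908  27:319  28:2797  29:2233  30:1784  31:1395
  32:1811  33:2647  34:2000  35:734  36:3323  37:1579  38:1907  39:376
  40:2672  41:2632  42:909  43:629  44:2804  45:844  46:1833  47:2349
  48:2154  49:2207  50:842  51:1213  52:2335  53:1373  54:2109  55:2493
  56:527  57:3215  58:130  59:1151
Giant step factor: 310^(-60) ≡ 747 (mod 3559).
Scan 3386·747^i mod 3559 for i = 0, 1, …:
  i=0: 3386   i=1: 2452   i=2: 2318   i=3: 1872
  i=4: 3256   i=5: 1435   i=6: 686   i=7: 3505
  i=8: 2370   i=9: 1567     …   i=23: 2418
  i=24: 1833
Match at i=24, j=46: x = 24·60 + 46 = 1486.

1486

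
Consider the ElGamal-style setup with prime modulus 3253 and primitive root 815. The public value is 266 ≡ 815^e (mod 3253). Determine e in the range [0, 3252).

726

Baby-step giant-step with m = ceil(sqrt(3252)) = 58.
Baby table (815^j mod 3253 for j=0..57):
  0:1  1:815  2:613  3:1886  4:1674  5:1303  6:1467  7:1754
  8:1443  9:1712  10:2996  11:1990  12:1856  13:3248  14:2431  15:188
  16:329  17:1389  18:3244  19:2424  20:989  21:2544  22:1199  23:1285
  24:3062  25:479  26:25  27:857  28:2313  29:1608  30:2814  31:45
  32:892  33:1561  34:292  35:511  36:81  37:955  38:858  39:3128
  40:2221  41:1447  42:1719  43:2195  44:3028  45:2046  46:1954  47:1793
  48:698  49:2848  50:1731  51:2216  52:625  53:1907  54:2524  55:1164
  56:2037  57:1125
Giant step factor: 815^(-58) ≡ 1996 (mod 3253).
Scan 266·1996^i mod 3253 for i = 0, 1, …:
  i=0: 266   i=1: 697   i=2: 2181   i=3: 762
  i=4: 1801   i=5: 231   i=6: 2403   i=7: 1466
  i=8: 1689   i=9: 1136   i=10: 115   i=11: 1830
  i=12: 2814
Match at i=12, j=30: e = 12·58 + 30 = 726.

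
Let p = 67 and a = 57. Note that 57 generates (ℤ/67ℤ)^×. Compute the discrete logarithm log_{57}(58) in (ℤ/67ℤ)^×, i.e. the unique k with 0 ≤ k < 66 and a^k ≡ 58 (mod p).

Successive powers of 57 modulo 67:
  57^0=1  57^1=57  57^2=33  57^3=5  57^4=17  57^5=31
  57^6=25  57^7=18  57^8=21  57^9=58
So 57^9 ≡ 58 (mod 67), giving k = 9.

9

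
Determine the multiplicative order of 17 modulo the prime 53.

26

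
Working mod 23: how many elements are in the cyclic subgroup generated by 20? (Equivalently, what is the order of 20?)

22

The order of 20 must divide p − 1 = 22 = 2 · 11.
Divisors: 1, 2, 11, 22.
Check each in increasing order: 20^1 ≡ 20;  20^2 ≡ 9;  20^11 ≡ 22;  20^22 ≡ 1.
Smallest exponent giving 1 is 22.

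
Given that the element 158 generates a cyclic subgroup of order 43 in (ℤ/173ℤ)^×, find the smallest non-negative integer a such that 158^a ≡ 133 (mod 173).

28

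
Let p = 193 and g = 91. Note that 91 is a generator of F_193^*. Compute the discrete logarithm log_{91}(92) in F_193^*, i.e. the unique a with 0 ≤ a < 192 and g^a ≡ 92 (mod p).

142

Baby-step giant-step with m = ceil(sqrt(192)) = 14.
Baby table (91^j mod 193 for j=0..13):
  0:1  1:91  2:175  3:99  4:131  5:148  6:151  7:38
  8:177  9:88  10:95  11:153  12:27  13:141
Giant step factor: 91^(-14) ≡ 110 (mod 193).
Scan 92·110^i mod 193 for i = 0, 1, …:
  i=0: 92   i=1: 84   i=2: 169   i=3: 62
  i=4: 65   i=5: 9   i=6: 25   i=7: 48
  i=8: 69   i=9: 63   i=10: 175
Match at i=10, j=2: a = 10·14 + 2 = 142.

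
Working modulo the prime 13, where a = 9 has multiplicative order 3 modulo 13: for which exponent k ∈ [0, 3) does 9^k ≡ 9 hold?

1

Successive powers of 9 modulo 13:
  9^0=1  9^1=9
So 9^1 ≡ 9 (mod 13), giving k = 1.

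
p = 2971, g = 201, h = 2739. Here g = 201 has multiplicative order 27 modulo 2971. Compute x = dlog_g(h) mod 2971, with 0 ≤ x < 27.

Successive powers of 201 modulo 2971:
  201^0=1  201^1=201  201^2=1778  201^3=858  201^4=140  201^5=1401
  201^6=2327  201^7=1280  201^8=1774  201^9=54  201^10=1941  201^11=940
  201^12=1767  201^13=1618  201^14=1379  201^15=876  201^16=787  201^17=724
  201^18=2916  201^19=829  201^20=253  201^21=346  201^22=1213  201^23=191
  201^24=2739
So 201^24 ≡ 2739 (mod 2971), giving x = 24.

24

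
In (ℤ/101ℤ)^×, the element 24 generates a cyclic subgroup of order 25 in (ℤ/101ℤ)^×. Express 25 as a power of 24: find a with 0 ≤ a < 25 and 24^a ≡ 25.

9

Successive powers of 24 modulo 101:
  24^0=1  24^1=24  24^2=71  24^3=88  24^4=92  24^5=87
  24^6=68  24^7=16  24^8=81  24^9=25
So 24^9 ≡ 25 (mod 101), giving a = 9.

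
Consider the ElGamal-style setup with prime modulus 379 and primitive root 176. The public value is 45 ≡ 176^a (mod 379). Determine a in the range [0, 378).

332

Baby-step giant-step with m = ceil(sqrt(378)) = 20.
Baby table (176^j mod 379 for j=0..19):
  0:1  1:176  2:277  3:240  4:171  5:155  6:371  7:108
  8:58  9:354  10:148  11:276  12:64  13:273  14:294  15:200
  16:332  17:66  18:246  19:90
Giant step factor: 176^(-20) ≡ 34 (mod 379).
Scan 45·34^i mod 379 for i = 0, 1, …:
  i=0: 45   i=1: 14   i=2: 97   i=3: 266
  i=4: 327   i=5: 127   i=6: 149   i=7: 139
  i=8: 178   i=9: 367     …   i=15: 314
  i=16: 64
Match at i=16, j=12: a = 16·20 + 12 = 332.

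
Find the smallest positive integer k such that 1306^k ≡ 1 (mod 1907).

1906

The order of 1306 must divide p − 1 = 1906 = 2 · 953.
Divisors: 1, 2, 953, 1906.
Check each in increasing order: 1306^1 ≡ 1306;  1306^2 ≡ 778;  1306^953 ≡ 1906;  1306^1906 ≡ 1.
Smallest exponent giving 1 is 1906.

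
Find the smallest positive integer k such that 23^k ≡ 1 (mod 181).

The order of 23 must divide p − 1 = 180 = 2^2 · 3^2 · 5.
Divisors: 1, 2, 3, 4, 5, 6, 9, 10, 12, 15, 18, 20, 30, 36, 45, 60, 90, 180.
Check each in increasing order: 23^1 ≡ 23;  23^2 ≡ 167;  23^3 ≡ 40;  23^4 ≡ 15;  23^5 ≡ 164;  23^6 ≡ 152;  23^9 ≡ 107;  23^10 ≡ 108;  23^12 ≡ 117;  23^15 ≡ 155;  23^18 ≡ 46;  23^20 ≡ 80;  23^30 ≡ 133;  23^36 ≡ 125;  23^45 ≡ 162;  23^60 ≡ 132;  23^90 ≡ 180;  23^180 ≡ 1.
Smallest exponent giving 1 is 180.

180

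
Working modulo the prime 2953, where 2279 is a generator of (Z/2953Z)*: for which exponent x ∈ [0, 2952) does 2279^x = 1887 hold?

2873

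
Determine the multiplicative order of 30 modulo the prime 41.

40

The order of 30 must divide p − 1 = 40 = 2^3 · 5.
Divisors: 1, 2, 4, 5, 8, 10, 20, 40.
Check each in increasing order: 30^1 ≡ 30;  30^2 ≡ 39;  30^4 ≡ 4;  30^5 ≡ 38;  30^8 ≡ 16;  30^10 ≡ 9;  30^20 ≡ 40;  30^40 ≡ 1.
Smallest exponent giving 1 is 40.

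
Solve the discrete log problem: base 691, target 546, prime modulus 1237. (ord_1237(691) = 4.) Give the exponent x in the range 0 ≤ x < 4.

Successive powers of 691 modulo 1237:
  691^0=1  691^1=691  691^2=1236  691^3=546
So 691^3 ≡ 546 (mod 1237), giving x = 3.

3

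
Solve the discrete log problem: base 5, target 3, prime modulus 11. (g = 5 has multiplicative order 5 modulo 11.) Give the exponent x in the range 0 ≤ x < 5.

Successive powers of 5 modulo 11:
  5^0=1  5^1=5  5^2=3
So 5^2 ≡ 3 (mod 11), giving x = 2.

2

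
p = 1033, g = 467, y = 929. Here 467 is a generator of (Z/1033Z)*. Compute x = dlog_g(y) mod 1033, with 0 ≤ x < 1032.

553

Baby-step giant-step with m = ceil(sqrt(1032)) = 33.
Baby table (467^j mod 1033 for j=0..32):
  0:1  1:467  2:126  3:994  4:381  5:251  6:488  7:636
  8:541  9:595  10:1021  11:594  12:554  13:468  14:593  15:87
  16:342  17:632  18:739  19:91  20:144  21:103  22:583  23:582
  24:115  25:1022  26:28  27:680  28:429  29:974  30:338  31:830
  32:235
Giant step factor: 467^(-33) ≡ 987 (mod 1033).
Scan 929·987^i mod 1033 for i = 0, 1, …:
  i=0: 929   i=1: 652   i=2: 998   i=3: 577
  i=4: 316   i=5: 959   i=6: 305   i=7: 432
  i=8: 788   i=9: 940     …   i=15: 382
  i=16: 1022
Match at i=16, j=25: x = 16·33 + 25 = 553.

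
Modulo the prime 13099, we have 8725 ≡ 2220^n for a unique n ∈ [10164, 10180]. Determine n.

10169

Compute 2220^10164 mod 13099 = 11915, then multiply by 2220 repeatedly:
  2220^10164=11915  2220^10165=4419  2220^10166=12128  2220^10167=5715  2220^10168=7468
  2220^10169=8725
Found 8725 at exponent 10169.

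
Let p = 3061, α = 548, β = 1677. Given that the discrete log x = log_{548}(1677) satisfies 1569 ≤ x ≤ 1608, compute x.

Compute 548^1569 mod 3061 = 1168, then multiply by 548 repeatedly:
  548^1569=1168  548^1570=315  548^1571=1204  548^1572=1677
Found 1677 at exponent 1572.

1572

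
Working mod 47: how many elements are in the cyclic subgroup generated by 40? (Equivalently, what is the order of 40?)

The order of 40 must divide p − 1 = 46 = 2 · 23.
Divisors: 1, 2, 23, 46.
Check each in increasing order: 40^1 ≡ 40;  40^2 ≡ 2;  40^23 ≡ 46;  40^46 ≡ 1.
Smallest exponent giving 1 is 46.

46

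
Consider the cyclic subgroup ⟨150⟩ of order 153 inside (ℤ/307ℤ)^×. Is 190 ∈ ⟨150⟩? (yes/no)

yes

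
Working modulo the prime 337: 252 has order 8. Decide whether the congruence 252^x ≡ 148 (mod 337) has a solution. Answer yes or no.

⟨252⟩ has order 8; its elements mod 337 are {1, 85, 111, 148, 189, 226, 252, 336}.
148 is in this set.

yes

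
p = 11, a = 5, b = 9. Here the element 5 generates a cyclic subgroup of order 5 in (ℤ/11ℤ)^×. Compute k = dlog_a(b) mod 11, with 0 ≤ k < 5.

Successive powers of 5 modulo 11:
  5^0=1  5^1=5  5^2=3  5^3=4  5^4=9
So 5^4 ≡ 9 (mod 11), giving k = 4.

4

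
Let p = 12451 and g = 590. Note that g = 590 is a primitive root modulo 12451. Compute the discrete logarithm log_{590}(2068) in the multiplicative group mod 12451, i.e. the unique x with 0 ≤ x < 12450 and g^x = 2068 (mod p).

Baby-step giant-step with m = ceil(sqrt(12450)) = 112.
Baby table (590^j mod 12451 for j=0..111):
  0:1  1:590  2:11923  3:12206  4:4862  5:4850  6:10221  7:4106
  8:7046  9:10957  10:2561  11:4419  12:4951  13:7556  14:582  15:7203
  16:3979  17:6822  18:3307  19:8774  20:9495  21:11551  22:4393  23:2062
  24:8833  25:6952  26:5301  27:2389  28:2547  29:8610  30:12343  31:10986
  32:7220  33:1558  34:10297  35:11593  36:4271  37:4788  38:10994  39:11940
  40:9785  41:8337  42:685  43:5718  44:11850  45:6489  46:6053  47:10284
  48:3923  49:11135  50:7973  51:10043  52:11145  53:1422  54:4763  55:8695
  56:238  57:3459  58:11297  59:3945  60:11664  61:8808  62:4653  63:6050
  64:8514  65:5507  66:11870  67:5838  68:7944  69:5384  70:1555  71:8527
  72:726  73:5006  74:2653  75:8895  76:6179  77:9918  78:12101  79:5167
  80:10486  81:11044  82:4087  83:8287  84:8538  85:7216  86:11649  87:12409
  88:122  89:9725  90:10290  91:7463  92:7967  93:6503  94:1862  95:2892
  96:493  97:4497  98:1167  99:3725  100:6374  101:458  102:8749  103:7196
  104:12300  105:10518  106:5022  107:12093  108:447  109:2259  110:553  111:2544
Giant step factor: 590^(-112) ≡ 4640 (mod 12451).
Scan 2068·4640^i mod 12451 for i = 0, 1, …:
  i=0: 2068   i=1: 8250   i=2: 5626   i=3: 7344
  i=4: 10224   i=5: 1050   i=6: 3659   i=7: 7047
  i=8: 1754   i=9: 8057     …   i=22: 2945
  i=23: 6053
Match at i=23, j=46: x = 23·112 + 46 = 2622.

2622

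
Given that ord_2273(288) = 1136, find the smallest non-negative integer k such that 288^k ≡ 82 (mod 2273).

Baby-step giant-step with m = ceil(sqrt(1136)) = 34.
Baby table (288^j mod 2273 for j=0..33):
  0:1  1:288  2:1116  3:915  4:2125  5:563  6:761  7:960
  8:1447  9:777  10:1022  11:1119  12:1779  13:927  14:1035  15:317
  16:376  17:1457  18:1384  19:817  20:1177  21:299  22:2011  23:1826
  24:825  25:1208  26:135  27:239  28:642  29:783  30:477  31:996
  32:450  33:39
Giant step factor: 288^(-34) ≡ 2085 (mod 2273).
Scan 82·2085^i mod 2273 for i = 0, 1, …:
  i=0: 82   i=1: 495   i=2: 133   i=3: 2272
  i=4: 188   i=5: 1024   i=6: 693   i=7: 1550
  i=8: 1817   i=9: 1627     …   i=18: 1652
  i=19: 825
Match at i=19, j=24: k = 19·34 + 24 = 670.

670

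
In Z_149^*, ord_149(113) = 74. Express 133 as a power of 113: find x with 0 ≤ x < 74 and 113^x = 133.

53

Baby-step giant-step with m = ceil(sqrt(74)) = 9.
Baby table (113^j mod 149 for j=0..8):
  0:1  1:113  2:104  3:130  4:88  5:110  6:63  7:116
  8:145
Giant step factor: 113^(-9) ≡ 119 (mod 149).
Scan 133·119^i mod 149 for i = 0, 1, …:
  i=0: 133   i=1: 33   i=2: 53   i=3: 49
  i=4: 20   i=5: 145
Match at i=5, j=8: x = 5·9 + 8 = 53.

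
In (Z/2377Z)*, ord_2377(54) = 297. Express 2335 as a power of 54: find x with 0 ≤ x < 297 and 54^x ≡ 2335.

Baby-step giant-step with m = ceil(sqrt(297)) = 18.
Baby table (54^j mod 2377 for j=0..17):
  0:1  1:54  2:539  3:582  4:527  5:2311  6:1190  7:81
  8:1997  9:873  10:1979  11:2278  12:1785  13:1310  14:1807  15:121
  16:1780  17:1040
Giant step factor: 54^(-18) ≡ 1673 (mod 2377).
Scan 2335·1673^i mod 2377 for i = 0, 1, …:
  i=0: 2335   i=1: 1044   i=2: 1894   i=3: 121
Match at i=3, j=15: x = 3·18 + 15 = 69.

69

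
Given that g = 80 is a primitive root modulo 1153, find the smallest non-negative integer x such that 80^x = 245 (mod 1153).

575

Baby-step giant-step with m = ceil(sqrt(1152)) = 34.
Baby table (80^j mod 1153 for j=0..33):
  0:1  1:80  2:635  3:68  4:828  5:519  6:12  7:960
  8:702  9:816  10:712  11:463  12:144  13:1143  14:353  15:568
  16:473  17:944  18:575  19:1033  20:777  21:1051  22:1064  23:951
  24:1135  25:866  26:100  27:1082  28:85  29:1035  30:937  31:15
  32:47  33:301
Giant step factor: 80^(-34) ≡ 26 (mod 1153).
Scan 245·26^i mod 1153 for i = 0, 1, …:
  i=0: 245   i=1: 605   i=2: 741   i=3: 818
  i=4: 514   i=5: 681   i=6: 411   i=7: 309
  i=8: 1116   i=9: 191     …   i=15: 311
  i=16: 15
Match at i=16, j=31: x = 16·34 + 31 = 575.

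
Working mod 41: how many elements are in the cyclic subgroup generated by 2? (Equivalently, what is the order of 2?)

20

The order of 2 must divide p − 1 = 40 = 2^3 · 5.
Divisors: 1, 2, 4, 5, 8, 10, 20, 40.
Check each in increasing order: 2^1 ≡ 2;  2^2 ≡ 4;  2^4 ≡ 16;  2^5 ≡ 32;  2^8 ≡ 10;  2^10 ≡ 40;  2^20 ≡ 1.
Smallest exponent giving 1 is 20.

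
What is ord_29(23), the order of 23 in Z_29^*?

7

The order of 23 must divide p − 1 = 28 = 2^2 · 7.
Divisors: 1, 2, 4, 7, 14, 28.
Check each in increasing order: 23^1 ≡ 23;  23^2 ≡ 7;  23^4 ≡ 20;  23^7 ≡ 1.
Smallest exponent giving 1 is 7.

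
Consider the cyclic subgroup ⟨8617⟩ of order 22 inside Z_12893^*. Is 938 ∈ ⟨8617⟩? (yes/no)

938 ∈ ⟨8617⟩ iff 938^22 ≡ 1 (mod 12893), since |⟨8617⟩| = 22.
938^22 mod 12893 = 12053.
Since 12053 ≠ 1, 938 does not lie in the subgroup.

no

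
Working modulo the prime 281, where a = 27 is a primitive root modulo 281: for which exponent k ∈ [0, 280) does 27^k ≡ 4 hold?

136

Baby-step giant-step with m = ceil(sqrt(280)) = 17.
Baby table (27^j mod 281 for j=0..16):
  0:1  1:27  2:167  3:13  4:70  5:204  6:169  7:67
  8:123  9:230  10:28  11:194  12:180  13:83  14:274  15:92
  16:236
Giant step factor: 27^(-17) ≡ 176 (mod 281).
Scan 4·176^i mod 281 for i = 0, 1, …:
  i=0: 4   i=1: 142   i=2: 264   i=3: 99
  i=4: 2   i=5: 71   i=6: 132   i=7: 190
  i=8: 1
Match at i=8, j=0: k = 8·17 + 0 = 136.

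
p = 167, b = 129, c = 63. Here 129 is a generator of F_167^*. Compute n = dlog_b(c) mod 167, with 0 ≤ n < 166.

120

Baby-step giant-step with m = ceil(sqrt(166)) = 13.
Baby table (129^j mod 167 for j=0..12):
  0:1  1:129  2:108  3:71  4:141  5:153  6:31  7:158
  8:8  9:30  10:29  11:67  12:126
Giant step factor: 129^(-13) ≡ 82 (mod 167).
Scan 63·82^i mod 167 for i = 0, 1, …:
  i=0: 63   i=1: 156   i=2: 100   i=3: 17
  i=4: 58   i=5: 80   i=6: 47   i=7: 13
  i=8: 64   i=9: 71
Match at i=9, j=3: n = 9·13 + 3 = 120.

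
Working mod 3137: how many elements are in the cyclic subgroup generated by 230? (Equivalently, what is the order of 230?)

The order of 230 must divide p − 1 = 3136 = 2^6 · 7^2.
Divisors: 1, 2, 4, 7, 8, 14, 16, 28, 32, 49, 56, 64, 98, 112, 196, 224, 392, 448, 784, 1568, 3136.
Check each in increasing order: 230^1 ≡ 230;  230^2 ≡ 2708;  230^4 ≡ 2095;  230^7 ≡ 2102;  230^8 ≡ 362;  230^14 ≡ 1508;  230^16 ≡ 2427;  230^28 ≡ 2876;  230^32 ≡ 2180;  230^49 ≡ 2171;  230^56 ≡ 2244;  230^64 ≡ 2982;  230^98 ≡ 1467;  230^112 ≡ 651;  230^196 ≡ 107;  230^224 ≡ 306;  230^392 ≡ 2038;  230^448 ≡ 2663;  230^784 ≡ 56;  230^1568 ≡ 3136;  230^3136 ≡ 1.
Smallest exponent giving 1 is 3136.

3136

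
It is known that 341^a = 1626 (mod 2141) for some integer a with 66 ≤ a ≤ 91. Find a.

Compute 341^66 mod 2141 = 801, then multiply by 341 repeatedly:
  341^66=801  341^67=1234  341^68=1158  341^69=934  341^70=1626
Found 1626 at exponent 70.

70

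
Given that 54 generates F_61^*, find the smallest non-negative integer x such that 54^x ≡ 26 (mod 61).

59

Baby-step giant-step with m = ceil(sqrt(60)) = 8.
Baby table (54^j mod 61 for j=0..7):
  0:1  1:54  2:49  3:23  4:22  5:29  6:41  7:18
Giant step factor: 54^(-8) ≡ 15 (mod 61).
Scan 26·15^i mod 61 for i = 0, 1, …:
  i=0: 26   i=1: 24   i=2: 55   i=3: 32
  i=4: 53   i=5: 2   i=6: 30   i=7: 23
Match at i=7, j=3: x = 7·8 + 3 = 59.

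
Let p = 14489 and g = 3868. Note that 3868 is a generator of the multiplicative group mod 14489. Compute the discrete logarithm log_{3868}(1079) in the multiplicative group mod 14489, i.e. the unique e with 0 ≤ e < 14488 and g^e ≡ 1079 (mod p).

3642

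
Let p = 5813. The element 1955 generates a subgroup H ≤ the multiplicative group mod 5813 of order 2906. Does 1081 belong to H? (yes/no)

no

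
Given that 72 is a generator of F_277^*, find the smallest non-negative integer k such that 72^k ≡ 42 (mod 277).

Baby-step giant-step with m = ceil(sqrt(276)) = 17.
Baby table (72^j mod 277 for j=0..16):
  0:1  1:72  2:198  3:129  4:147  5:58  6:21  7:127
  8:3  9:216  10:40  11:110  12:164  13:174  14:63  15:104
  16:9
Giant step factor: 72^(-17) ≡ 56 (mod 277).
Scan 42·56^i mod 277 for i = 0, 1, …:
  i=0: 42   i=1: 136   i=2: 137   i=3: 193
  i=4: 5   i=5: 3
Match at i=5, j=8: k = 5·17 + 8 = 93.

93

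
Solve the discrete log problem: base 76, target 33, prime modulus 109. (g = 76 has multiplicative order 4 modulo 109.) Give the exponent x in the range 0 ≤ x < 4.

Successive powers of 76 modulo 109:
  76^0=1  76^1=76  76^2=108  76^3=33
So 76^3 ≡ 33 (mod 109), giving x = 3.

3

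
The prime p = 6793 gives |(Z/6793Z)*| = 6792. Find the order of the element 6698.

3396

The order of 6698 must divide p − 1 = 6792 = 2^3 · 3 · 283.
Divisors: 1, 2, 3, 4, 6, 8, 12, 24, 283, 566, 849, 1132, 1698, 2264, 3396, 6792.
Check each in increasing order: 6698^1 ≡ 6698;  6698^2 ≡ 2232;  6698^3 ≡ 5336;  6698^4 ≡ 2555;  6698^6 ≡ 3433;  6698^8 ≡ 6745;  6698^12 ≡ 6427;  6698^24 ≡ 4889;  6698^283 ≡ 6718;  6698^566 ≡ 5625;  6698^849 ≡ 6084;  6698^1132 ≡ 5624;  6698^1698 ≡ 6792;  6698^2264 ≡ 1168;  6698^3396 ≡ 1.
Smallest exponent giving 1 is 3396.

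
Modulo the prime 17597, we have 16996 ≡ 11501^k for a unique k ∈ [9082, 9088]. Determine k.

9087

Compute 11501^9082 mod 17597 = 8213, then multiply by 11501 repeatedly:
  11501^9082=8213  11501^9083=14614  11501^9084=6667  11501^9085=7038  11501^9086=15435
  11501^9087=16996
Found 16996 at exponent 9087.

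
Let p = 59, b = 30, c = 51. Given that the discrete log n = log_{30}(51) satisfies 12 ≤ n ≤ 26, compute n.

26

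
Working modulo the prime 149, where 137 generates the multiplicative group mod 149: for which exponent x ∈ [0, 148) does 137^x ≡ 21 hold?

35

Baby-step giant-step with m = ceil(sqrt(148)) = 13.
Baby table (137^j mod 149 for j=0..12):
  0:1  1:137  2:144  3:60  4:25  5:147  6:24  7:10
  8:29  9:99  10:4  11:101  12:129
Giant step factor: 137^(-13) ≡ 131 (mod 149).
Scan 21·131^i mod 149 for i = 0, 1, …:
  i=0: 21   i=1: 69   i=2: 99
Match at i=2, j=9: x = 2·13 + 9 = 35.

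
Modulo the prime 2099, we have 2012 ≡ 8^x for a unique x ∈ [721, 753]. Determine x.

734

Compute 8^721 mod 2099 = 1738, then multiply by 8 repeatedly:
  8^721=1738  8^722=1310  8^723=2084  8^724=1979  8^725=1139
  8^726=716  8^727=1530  8^728=1745  8^729=1366  8^730=433
  8^731=1365  8^732=425  8^733=1301  8^734=2012
Found 2012 at exponent 734.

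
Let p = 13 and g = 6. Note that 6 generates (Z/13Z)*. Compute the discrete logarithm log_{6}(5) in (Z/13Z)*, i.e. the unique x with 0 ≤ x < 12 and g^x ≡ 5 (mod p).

9

Successive powers of 6 modulo 13:
  6^0=1  6^1=6  6^2=10  6^3=8  6^4=9  6^5=2
  6^6=12  6^7=7  6^8=3  6^9=5
So 6^9 ≡ 5 (mod 13), giving x = 9.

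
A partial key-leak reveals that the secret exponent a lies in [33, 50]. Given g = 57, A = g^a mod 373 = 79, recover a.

Compute 57^33 mod 373 = 365, then multiply by 57 repeatedly:
  57^33=365  57^34=290  57^35=118  57^36=12  57^37=311
  57^38=196  57^39=355  57^40=93  57^41=79
Found 79 at exponent 41.

41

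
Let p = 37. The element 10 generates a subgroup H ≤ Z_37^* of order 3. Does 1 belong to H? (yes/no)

yes

1 ∈ ⟨10⟩ iff 1^3 ≡ 1 (mod 37), since |⟨10⟩| = 3.
1^3 mod 37 = 1.
Since 1 = 1, 1 lies in the subgroup.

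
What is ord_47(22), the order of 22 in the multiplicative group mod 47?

The order of 22 must divide p − 1 = 46 = 2 · 23.
Divisors: 1, 2, 23, 46.
Check each in increasing order: 22^1 ≡ 22;  22^2 ≡ 14;  22^23 ≡ 46;  22^46 ≡ 1.
Smallest exponent giving 1 is 46.

46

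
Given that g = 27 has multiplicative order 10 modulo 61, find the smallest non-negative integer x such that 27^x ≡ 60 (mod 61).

Successive powers of 27 modulo 61:
  27^0=1  27^1=27  27^2=58  27^3=41  27^4=9  27^5=60
So 27^5 ≡ 60 (mod 61), giving x = 5.

5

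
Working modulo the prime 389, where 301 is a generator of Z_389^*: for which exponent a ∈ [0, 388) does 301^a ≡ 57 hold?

Baby-step giant-step with m = ceil(sqrt(388)) = 20.
Baby table (301^j mod 389 for j=0..19):
  0:1  1:301  2:353  3:56  4:129  5:318  6:24  7:222
  8:303  9:177  10:373  11:241  12:187  13:271  14:270  15:358
  16:5  17:338  18:209  19:280
Giant step factor: 301^(-20) ≡ 272 (mod 389).
Scan 57·272^i mod 389 for i = 0, 1, …:
  i=0: 57   i=1: 333   i=2: 328   i=3: 135
  i=4: 154   i=5: 265   i=6: 115   i=7: 160
  i=8: 341   i=9: 170   i=10: 338
Match at i=10, j=17: a = 10·20 + 17 = 217.

217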